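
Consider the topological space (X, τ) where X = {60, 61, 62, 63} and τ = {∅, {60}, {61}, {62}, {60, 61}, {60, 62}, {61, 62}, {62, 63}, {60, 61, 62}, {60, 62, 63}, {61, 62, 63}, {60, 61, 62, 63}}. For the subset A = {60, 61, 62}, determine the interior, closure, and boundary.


int(A) = {60, 61, 62}, cl(A) = {60, 61, 62, 63}, ∂A = {63}.

Closed sets in (X, τ) are complements of opens:
  closed(X, τ) = {∅, {60}, {61}, {63}, {60, 61}, {60, 63}, {61, 63}, {62, 63}, {60, 61, 63}, {60, 62, 63}, {61, 62, 63}, {60, 61, 62, 63}}.
int(A) = ⋃ {U ∈ τ : U ⊆ A}. Opens contained in A: ∅, {60}, {61}, {62}, {60, 61}, {60, 62}, {61, 62}, {60, 61, 62}.
Taking the union of these: int(A) = {60, 61, 62}.
cl(A) = ⋂ {C closed : A ⊆ C}. Closed sets containing A: {60, 61, 62, 63}.
Intersecting these: cl(A) = {60, 61, 62, 63}.
∂A = cl(A) ∖ int(A) = {60, 61, 62, 63} ∖ {60, 61, 62} = {63}.


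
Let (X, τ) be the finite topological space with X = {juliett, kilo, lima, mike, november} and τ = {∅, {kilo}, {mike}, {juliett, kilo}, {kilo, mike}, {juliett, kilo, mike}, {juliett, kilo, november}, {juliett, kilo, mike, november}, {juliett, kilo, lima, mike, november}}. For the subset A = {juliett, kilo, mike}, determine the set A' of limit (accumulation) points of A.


A' = {juliett, lima, november}

For each x ∈ X, list the open sets U ∈ τ with x ∈ U, then check whether U ∩ (A ∖ {x}) ≠ ∅ for every such U.
  x = juliett: opens ∋ x are {juliett, kilo}, {juliett, kilo, mike}, {juliett, kilo, november}, {juliett, kilo, mike, november}, {juliett, kilo, lima, mike, november}; each meets A ∖ {juliett}, so x IS a limit point.
  x = kilo: open {kilo} ∋ x has {kilo} ∩ (A ∖ {kilo}) = ∅, so x is NOT a limit point.
  x = lima: opens ∋ x are {juliett, kilo, lima, mike, november}; each meets A ∖ {lima}, so x IS a limit point.
  x = mike: open {mike} ∋ x has {mike} ∩ (A ∖ {mike}) = ∅, so x is NOT a limit point.
  x = november: opens ∋ x are {juliett, kilo, november}, {juliett, kilo, mike, november}, {juliett, kilo, lima, mike, november}; each meets A ∖ {november}, so x IS a limit point.
Collecting: A' = {juliett, lima, november}.


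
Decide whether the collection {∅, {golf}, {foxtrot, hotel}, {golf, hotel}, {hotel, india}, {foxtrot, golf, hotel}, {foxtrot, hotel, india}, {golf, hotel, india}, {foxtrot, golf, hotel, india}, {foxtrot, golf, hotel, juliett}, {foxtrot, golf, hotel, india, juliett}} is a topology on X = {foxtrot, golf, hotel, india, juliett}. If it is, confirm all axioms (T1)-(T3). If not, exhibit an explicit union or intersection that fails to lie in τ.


τ is NOT a topology on X.

Axiom (T1): ∅ ∈ τ? Yes; X ∈ τ? Yes.
Axiom (T2/T3): check pairwise unions and intersections of members of τ.
Counterexample for (T3): {foxtrot, hotel} ∩ {golf, hotel} = {hotel} ∉ τ. Therefore τ is NOT a topology.


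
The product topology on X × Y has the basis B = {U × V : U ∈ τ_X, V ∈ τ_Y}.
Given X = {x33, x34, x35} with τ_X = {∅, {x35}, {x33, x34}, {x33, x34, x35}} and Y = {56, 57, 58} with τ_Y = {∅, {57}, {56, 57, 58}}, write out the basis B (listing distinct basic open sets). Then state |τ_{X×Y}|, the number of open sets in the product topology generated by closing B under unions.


Basis B = {∅ × ∅, {x35} × {57}, {x33, x34} × {57}, {x33, x34, x35} × {57}, {x35} × {56, 57, 58}, {x33, x34} × {56, 57, 58}, {x33, x34, x35} × {56, 57, 58}}; |τ_{X×Y}| = 9.

Enumerate products U × V with U ∈ τ_X, V ∈ τ_Y (deduplicated):
  ∅ × ∅ = {} (∅)
  {x35} × {57} = {(x35,57)}
  {x33, x34} × {57} = {(x33,57), (x34,57)}
  {x33, x34, x35} × {57} = {(x33,57), (x34,57), (x35,57)}
  {x35} × {56, 57, 58} = {(x35,56), (x35,57), (x35,58)}
  {x33, x34} × {56, 57, 58} = {(x33,56), (x33,57), (x33,58), (x34,56), (x34,57), (x34,58)}
  {x33, x34, x35} × {56, 57, 58} = {(x33,56), (x33,57), (x33,58), (x34,56), (x34,57), (x34,58), (x35,56), (x35,57), (x35,58)}
These 7 distinct sets form the basis B.
Close under arbitrary unions to get τ_{X×Y}; counting gives |τ_{X×Y}| = 9.


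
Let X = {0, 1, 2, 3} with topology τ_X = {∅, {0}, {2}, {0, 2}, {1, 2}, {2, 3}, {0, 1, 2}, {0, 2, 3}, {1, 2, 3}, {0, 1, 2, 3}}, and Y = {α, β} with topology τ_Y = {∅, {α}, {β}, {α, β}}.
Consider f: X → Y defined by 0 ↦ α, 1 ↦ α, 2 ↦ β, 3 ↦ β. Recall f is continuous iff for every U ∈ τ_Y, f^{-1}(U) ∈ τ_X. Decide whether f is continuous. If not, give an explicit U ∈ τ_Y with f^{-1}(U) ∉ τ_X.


f is NOT continuous.

Compute f^{-1}(U) for each U ∈ τ_Y:
  U = ∅: f^{-1}(U) = ∅ ∈ τ_X ✓.
  U = {α}: f^{-1}(U) = {0, 1} ∉ τ_X ✗.
  U = {β}: f^{-1}(U) = {2, 3} ∈ τ_X ✓.
  U = {α, β}: f^{-1}(U) = {0, 1, 2, 3} ∈ τ_X ✓.
Found U = {α} with f^{-1}(U) = {0, 1} not in τ_X. Therefore f is NOT continuous.


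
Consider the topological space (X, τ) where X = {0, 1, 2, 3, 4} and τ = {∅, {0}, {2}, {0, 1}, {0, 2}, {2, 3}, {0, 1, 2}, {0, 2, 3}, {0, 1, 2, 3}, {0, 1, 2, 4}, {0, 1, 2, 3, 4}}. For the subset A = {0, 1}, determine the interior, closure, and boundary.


int(A) = {0, 1}, cl(A) = {0, 1, 4}, ∂A = {4}.

Closed sets in (X, τ) are complements of opens:
  closed(X, τ) = {∅, {3}, {4}, {1, 4}, {3, 4}, {0, 1, 4}, {1, 3, 4}, {2, 3, 4}, {0, 1, 3, 4}, {1, 2, 3, 4}, {0, 1, 2, 3, 4}}.
int(A) = ⋃ {U ∈ τ : U ⊆ A}. Opens contained in A: ∅, {0}, {0, 1}.
Taking the union of these: int(A) = {0, 1}.
cl(A) = ⋂ {C closed : A ⊆ C}. Closed sets containing A: {0, 1, 4}, {0, 1, 3, 4}, {0, 1, 2, 3, 4}.
Intersecting these: cl(A) = {0, 1, 4}.
∂A = cl(A) ∖ int(A) = {0, 1, 4} ∖ {0, 1} = {4}.


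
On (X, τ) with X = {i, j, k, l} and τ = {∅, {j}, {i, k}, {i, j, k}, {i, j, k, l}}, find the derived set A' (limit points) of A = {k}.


A' = {i, l}

For each x ∈ X, list the open sets U ∈ τ with x ∈ U, then check whether U ∩ (A ∖ {x}) ≠ ∅ for every such U.
  x = i: opens ∋ x are {i, k}, {i, j, k}, {i, j, k, l}; each meets A ∖ {i}, so x IS a limit point.
  x = j: open {j} ∋ x has {j} ∩ (A ∖ {j}) = ∅, so x is NOT a limit point.
  x = k: open {i, k} ∋ x has {i, k} ∩ (A ∖ {k}) = ∅, so x is NOT a limit point.
  x = l: opens ∋ x are {i, j, k, l}; each meets A ∖ {l}, so x IS a limit point.
Collecting: A' = {i, l}.


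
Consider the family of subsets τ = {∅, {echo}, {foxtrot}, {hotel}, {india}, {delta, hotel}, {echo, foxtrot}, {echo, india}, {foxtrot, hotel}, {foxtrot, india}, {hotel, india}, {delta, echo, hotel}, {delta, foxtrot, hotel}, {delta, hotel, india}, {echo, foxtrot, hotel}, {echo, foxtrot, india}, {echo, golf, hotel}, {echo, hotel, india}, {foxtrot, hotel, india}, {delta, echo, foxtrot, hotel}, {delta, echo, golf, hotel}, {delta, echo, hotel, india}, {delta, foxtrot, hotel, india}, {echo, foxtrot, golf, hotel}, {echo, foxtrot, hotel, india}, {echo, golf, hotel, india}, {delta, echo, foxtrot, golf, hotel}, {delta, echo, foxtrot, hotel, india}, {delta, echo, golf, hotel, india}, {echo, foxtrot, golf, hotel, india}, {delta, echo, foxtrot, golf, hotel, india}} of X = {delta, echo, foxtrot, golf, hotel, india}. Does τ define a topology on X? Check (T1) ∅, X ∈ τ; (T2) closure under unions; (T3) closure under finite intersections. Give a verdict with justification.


τ is NOT a topology on X.

Axiom (T1): ∅ ∈ τ? Yes; X ∈ τ? Yes.
Axiom (T2/T3): check pairwise unions and intersections of members of τ.
Counterexample for (T2): {echo} ∪ {hotel} = {echo, hotel} ∉ τ. Therefore τ is NOT a topology.


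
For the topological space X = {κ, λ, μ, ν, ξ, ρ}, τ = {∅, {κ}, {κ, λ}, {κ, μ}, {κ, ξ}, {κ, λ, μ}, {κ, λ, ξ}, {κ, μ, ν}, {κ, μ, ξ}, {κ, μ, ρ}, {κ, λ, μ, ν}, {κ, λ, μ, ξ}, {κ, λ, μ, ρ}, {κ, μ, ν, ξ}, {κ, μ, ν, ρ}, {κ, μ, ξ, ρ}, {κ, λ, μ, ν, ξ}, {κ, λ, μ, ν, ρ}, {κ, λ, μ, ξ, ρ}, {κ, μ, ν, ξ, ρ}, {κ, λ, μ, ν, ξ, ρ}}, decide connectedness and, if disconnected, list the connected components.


(X, τ) is connected.

Find clopen sets (U ∈ τ with X ∖ U ∈ τ):
  U = ∅, X ∖ U = {κ, λ, μ, ν, ξ, ρ} — both open, so U is clopen.
  U = {κ, λ, μ, ν, ξ, ρ}, X ∖ U = ∅ — both open, so U is clopen.
Only trivial clopens (∅ and X) exist, so (X, τ) is connected.
Compute connected components by grouping points that agree on all clopens:
  component: {κ, λ, μ, ν, ξ, ρ}


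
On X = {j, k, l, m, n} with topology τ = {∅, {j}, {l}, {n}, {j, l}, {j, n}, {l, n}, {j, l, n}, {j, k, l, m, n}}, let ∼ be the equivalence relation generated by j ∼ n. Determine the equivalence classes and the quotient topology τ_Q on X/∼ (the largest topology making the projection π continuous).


X/∼ = {[j=n], [k], [l], [m]}; |τ_Q| = 5.

Equivalence classes: [j=n], [k], [l], [m].
Quotient map π: X → X/∼ sends j ↦ [j=n], k ↦ [k], l ↦ [l], m ↦ [m], n ↦ [j=n].
For each subset V ⊆ X/∼, compute π^{-1}(V) ⊆ X and check whether π^{-1}(V) ∈ τ. V is open in τ_Q iff π^{-1}(V) ∈ τ.
  V = {}: π^{-1}(V) = ∅ ∈ τ ✓.
  V = {[j=n]}: π^{-1}(V) = {j, n} ∈ τ ✓.
  V = {[k]}: π^{-1}(V) = {k} ∉ τ ✗.
  V = {[j=n], [k]}: π^{-1}(V) = {j, k, n} ∉ τ ✗.
  V = {[l]}: π^{-1}(V) = {l} ∈ τ ✓.
  V = {[j=n], [l]}: π^{-1}(V) = {j, l, n} ∈ τ ✓.
  V = {[k], [l]}: π^{-1}(V) = {k, l} ∉ τ ✗.
  V = {[j=n], [k], [l]}: π^{-1}(V) = {j, k, l, n} ∉ τ ✗.
  V = {[m]}: π^{-1}(V) = {m} ∉ τ ✗.
  V = {[j=n], [m]}: π^{-1}(V) = {j, m, n} ∉ τ ✗.
  V = {[k], [m]}: π^{-1}(V) = {k, m} ∉ τ ✗.
  V = {[j=n], [k], [m]}: π^{-1}(V) = {j, k, m, n} ∉ τ ✗.
  V = {[l], [m]}: π^{-1}(V) = {l, m} ∉ τ ✗.
  V = {[j=n], [l], [m]}: π^{-1}(V) = {j, l, m, n} ∉ τ ✗.
  V = {[k], [l], [m]}: π^{-1}(V) = {k, l, m} ∉ τ ✗.
  V = {[j=n], [k], [l], [m]}: π^{-1}(V) = {j, k, l, m, n} ∈ τ ✓.
Open sets in the quotient: τ_Q = {{}, {[j=n]}, {[l]}, {[j=n], [l]}, {[j=n], [k], [l], [m]}} (5 elements).


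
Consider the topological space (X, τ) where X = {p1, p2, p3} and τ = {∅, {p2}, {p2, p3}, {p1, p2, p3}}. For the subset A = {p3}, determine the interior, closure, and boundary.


int(A) = ∅, cl(A) = {p1, p3}, ∂A = {p1, p3}.

Closed sets in (X, τ) are complements of opens:
  closed(X, τ) = {∅, {p1}, {p1, p3}, {p1, p2, p3}}.
int(A) = ⋃ {U ∈ τ : U ⊆ A}. Opens contained in A: ∅.
Taking the union of these: int(A) = ∅.
cl(A) = ⋂ {C closed : A ⊆ C}. Closed sets containing A: {p1, p3}, {p1, p2, p3}.
Intersecting these: cl(A) = {p1, p3}.
∂A = cl(A) ∖ int(A) = {p1, p3} ∖ ∅ = {p1, p3}.


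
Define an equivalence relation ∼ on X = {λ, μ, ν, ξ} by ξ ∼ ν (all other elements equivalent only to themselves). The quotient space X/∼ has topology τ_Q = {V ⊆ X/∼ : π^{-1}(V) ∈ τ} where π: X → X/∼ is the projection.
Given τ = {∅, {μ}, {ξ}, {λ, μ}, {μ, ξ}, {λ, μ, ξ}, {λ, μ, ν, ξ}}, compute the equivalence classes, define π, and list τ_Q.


X/∼ = {[λ], [μ], [ν=ξ]}; |τ_Q| = 4.

Equivalence classes: [λ], [μ], [ν=ξ].
Quotient map π: X → X/∼ sends λ ↦ [λ], μ ↦ [μ], ν ↦ [ν=ξ], ξ ↦ [ν=ξ].
For each subset V ⊆ X/∼, compute π^{-1}(V) ⊆ X and check whether π^{-1}(V) ∈ τ. V is open in τ_Q iff π^{-1}(V) ∈ τ.
  V = {}: π^{-1}(V) = ∅ ∈ τ ✓.
  V = {[λ]}: π^{-1}(V) = {λ} ∉ τ ✗.
  V = {[μ]}: π^{-1}(V) = {μ} ∈ τ ✓.
  V = {[λ], [μ]}: π^{-1}(V) = {λ, μ} ∈ τ ✓.
  V = {[ν=ξ]}: π^{-1}(V) = {ν, ξ} ∉ τ ✗.
  V = {[λ], [ν=ξ]}: π^{-1}(V) = {λ, ν, ξ} ∉ τ ✗.
  V = {[μ], [ν=ξ]}: π^{-1}(V) = {μ, ν, ξ} ∉ τ ✗.
  V = {[λ], [μ], [ν=ξ]}: π^{-1}(V) = {λ, μ, ν, ξ} ∈ τ ✓.
Open sets in the quotient: τ_Q = {{}, {[μ]}, {[λ], [μ]}, {[λ], [μ], [ν=ξ]}} (4 elements).


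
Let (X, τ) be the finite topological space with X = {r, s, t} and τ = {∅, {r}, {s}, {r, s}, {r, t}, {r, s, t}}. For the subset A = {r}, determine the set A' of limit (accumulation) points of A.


A' = {t}

For each x ∈ X, list the open sets U ∈ τ with x ∈ U, then check whether U ∩ (A ∖ {x}) ≠ ∅ for every such U.
  x = r: open {r} ∋ x has {r} ∩ (A ∖ {r}) = ∅, so x is NOT a limit point.
  x = s: open {s} ∋ x has {s} ∩ (A ∖ {s}) = ∅, so x is NOT a limit point.
  x = t: opens ∋ x are {r, t}, {r, s, t}; each meets A ∖ {t}, so x IS a limit point.
Collecting: A' = {t}.


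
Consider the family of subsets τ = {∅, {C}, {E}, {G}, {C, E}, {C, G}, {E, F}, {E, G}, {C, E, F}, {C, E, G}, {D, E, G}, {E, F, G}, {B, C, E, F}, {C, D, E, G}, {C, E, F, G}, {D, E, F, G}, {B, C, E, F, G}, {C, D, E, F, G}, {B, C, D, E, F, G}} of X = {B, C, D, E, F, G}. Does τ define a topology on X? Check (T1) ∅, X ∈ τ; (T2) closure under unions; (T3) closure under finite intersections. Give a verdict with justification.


τ IS a topology on X.

Axiom (T1): ∅ ∈ τ? Yes; X ∈ τ? Yes.
Axiom (T2/T3): check pairwise unions and intersections of members of τ.
All pairwise intersections and unions checked — each lies in τ. Therefore τ satisfies (T1), (T2), (T3): it IS a topology on X.


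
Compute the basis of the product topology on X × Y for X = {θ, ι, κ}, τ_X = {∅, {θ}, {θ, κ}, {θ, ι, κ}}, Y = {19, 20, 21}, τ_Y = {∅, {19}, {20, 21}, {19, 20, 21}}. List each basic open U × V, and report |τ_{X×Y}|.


Basis B = {∅ × ∅, {θ} × {19}, {θ, κ} × {19}, {θ} × {20, 21}, {θ} × {19, 20, 21}, {θ, ι, κ} × {19}, {θ, κ} × {20, 21}, {θ, κ} × {19, 20, 21}, {θ, ι, κ} × {20, 21}, {θ, ι, κ} × {19, 20, 21}}; |τ_{X×Y}| = 16.

Enumerate products U × V with U ∈ τ_X, V ∈ τ_Y (deduplicated):
  ∅ × ∅ = {} (∅)
  {θ} × {19} = {(θ,19)}
  {θ, κ} × {19} = {(θ,19), (κ,19)}
  {θ} × {20, 21} = {(θ,20), (θ,21)}
  {θ} × {19, 20, 21} = {(θ,19), (θ,20), (θ,21)}
  {θ, ι, κ} × {19} = {(θ,19), (ι,19), (κ,19)}
  {θ, κ} × {20, 21} = {(θ,20), (θ,21), (κ,20), (κ,21)}
  {θ, κ} × {19, 20, 21} = {(θ,19), (θ,20), (θ,21), (κ,19), (κ,20), (κ,21)}
  {θ, ι, κ} × {20, 21} = {(θ,20), (θ,21), (ι,20), (ι,21), (κ,20), (κ,21)}
  {θ, ι, κ} × {19, 20, 21} = {(θ,19), (θ,20), (θ,21), (ι,19), (ι,20), (ι,21), (κ,19), (κ,20), (κ,21)}
These 10 distinct sets form the basis B.
Close under arbitrary unions to get τ_{X×Y}; counting gives |τ_{X×Y}| = 16.


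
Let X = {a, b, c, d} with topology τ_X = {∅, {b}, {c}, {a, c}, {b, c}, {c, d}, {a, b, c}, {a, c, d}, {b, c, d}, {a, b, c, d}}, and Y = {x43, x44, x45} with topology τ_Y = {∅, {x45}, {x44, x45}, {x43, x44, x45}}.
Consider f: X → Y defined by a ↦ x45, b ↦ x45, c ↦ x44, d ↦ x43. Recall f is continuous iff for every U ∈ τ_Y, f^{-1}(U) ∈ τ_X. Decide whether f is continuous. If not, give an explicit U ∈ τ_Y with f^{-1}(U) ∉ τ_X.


f is NOT continuous.

Compute f^{-1}(U) for each U ∈ τ_Y:
  U = ∅: f^{-1}(U) = ∅ ∈ τ_X ✓.
  U = {x45}: f^{-1}(U) = {a, b} ∉ τ_X ✗.
  U = {x44, x45}: f^{-1}(U) = {a, b, c} ∈ τ_X ✓.
  U = {x43, x44, x45}: f^{-1}(U) = {a, b, c, d} ∈ τ_X ✓.
Found U = {x45} with f^{-1}(U) = {a, b} not in τ_X. Therefore f is NOT continuous.


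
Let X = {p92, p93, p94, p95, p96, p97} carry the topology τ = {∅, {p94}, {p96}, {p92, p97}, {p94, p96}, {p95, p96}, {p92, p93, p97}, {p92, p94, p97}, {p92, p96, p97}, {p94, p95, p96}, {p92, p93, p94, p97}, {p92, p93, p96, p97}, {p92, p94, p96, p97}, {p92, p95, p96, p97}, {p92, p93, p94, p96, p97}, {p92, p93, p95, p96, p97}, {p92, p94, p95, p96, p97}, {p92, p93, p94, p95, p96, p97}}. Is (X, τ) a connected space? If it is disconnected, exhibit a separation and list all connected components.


(X, τ) is disconnected; components = [{p94}, {p95, p96}, {p92, p93, p97}].

Find clopen sets (U ∈ τ with X ∖ U ∈ τ):
  U = ∅, X ∖ U = {p92, p93, p94, p95, p96, p97} — both open, so U is clopen.
  U = {p94}, X ∖ U = {p92, p93, p95, p96, p97} — both open, so U is clopen.
  U = {p95, p96}, X ∖ U = {p92, p93, p94, p97} — both open, so U is clopen.
  U = {p92, p93, p97}, X ∖ U = {p94, p95, p96} — both open, so U is clopen.
  U = {p94, p95, p96}, X ∖ U = {p92, p93, p97} — both open, so U is clopen.
  U = {p92, p93, p94, p97}, X ∖ U = {p95, p96} — both open, so U is clopen.
  U = {p92, p93, p95, p96, p97}, X ∖ U = {p94} — both open, so U is clopen.
  U = {p92, p93, p94, p95, p96, p97}, X ∖ U = ∅ — both open, so U is clopen.
Nontrivial clopen(s) exist: e.g. {p94}. So (X, τ) is disconnected.
Compute connected components by grouping points that agree on all clopens:
  component: {p94}
  component: {p95, p96}
  component: {p92, p93, p97}


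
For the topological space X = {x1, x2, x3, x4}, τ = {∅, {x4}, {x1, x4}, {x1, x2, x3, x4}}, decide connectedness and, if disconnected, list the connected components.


(X, τ) is connected.

Find clopen sets (U ∈ τ with X ∖ U ∈ τ):
  U = ∅, X ∖ U = {x1, x2, x3, x4} — both open, so U is clopen.
  U = {x1, x2, x3, x4}, X ∖ U = ∅ — both open, so U is clopen.
Only trivial clopens (∅ and X) exist, so (X, τ) is connected.
Compute connected components by grouping points that agree on all clopens:
  component: {x1, x2, x3, x4}


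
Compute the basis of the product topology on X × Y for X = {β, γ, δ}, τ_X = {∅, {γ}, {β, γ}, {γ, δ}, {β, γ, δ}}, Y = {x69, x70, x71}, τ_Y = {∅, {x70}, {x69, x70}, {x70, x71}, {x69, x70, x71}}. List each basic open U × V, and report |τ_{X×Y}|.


Basis B = {∅ × ∅, {γ} × {x70}, {β, γ} × {x70}, {γ} × {x69, x70}, {γ} × {x70, x71}, {γ, δ} × {x70}, {β, γ, δ} × {x70}, {γ} × {x69, x70, x71}, {β, γ} × {x69, x70}, {β, γ} × {x70, x71}, {γ, δ} × {x69, x70}, {γ, δ} × {x70, x71}, {β, γ} × {x69, x70, x71}, {β, γ, δ} × {x69, x70}, {β, γ, δ} × {x70, x71}, {γ, δ} × {x69, x70, x71}, {β, γ, δ} × {x69, x70, x71}}; |τ_{X×Y}| = 48.

Enumerate products U × V with U ∈ τ_X, V ∈ τ_Y (deduplicated):
  ∅ × ∅ = {} (∅)
  {γ} × {x70} = {(γ,x70)}
  {β, γ} × {x70} = {(β,x70), (γ,x70)}
  {γ} × {x69, x70} = {(γ,x69), (γ,x70)}
  {γ} × {x70, x71} = {(γ,x70), (γ,x71)}
  {γ, δ} × {x70} = {(γ,x70), (δ,x70)}
  {β, γ, δ} × {x70} = {(β,x70), (γ,x70), (δ,x70)}
  {γ} × {x69, x70, x71} = {(γ,x69), (γ,x70), (γ,x71)}
  {β, γ} × {x69, x70} = {(β,x69), (β,x70), (γ,x69), (γ,x70)}
  {β, γ} × {x70, x71} = {(β,x70), (β,x71), (γ,x70), (γ,x71)}
  {γ, δ} × {x69, x70} = {(γ,x69), (γ,x70), (δ,x69), (δ,x70)}
  {γ, δ} × {x70, x71} = {(γ,x70), (γ,x71), (δ,x70), (δ,x71)}
  {β, γ} × {x69, x70, x71} = {(β,x69), (β,x70), (β,x71), (γ,x69), (γ,x70), (γ,x71)}
  {β, γ, δ} × {x69, x70} = {(β,x69), (β,x70), (γ,x69), (γ,x70), (δ,x69), (δ,x70)}
  {β, γ, δ} × {x70, x71} = {(β,x70), (β,x71), (γ,x70), (γ,x71), (δ,x70), (δ,x71)}
  {γ, δ} × {x69, x70, x71} = {(γ,x69), (γ,x70), (γ,x71), (δ,x69), (δ,x70), (δ,x71)}
  {β, γ, δ} × {x69, x70, x71} = {(β,x69), (β,x70), (β,x71), (γ,x69), (γ,x70), (γ,x71), (δ,x69), (δ,x70), (δ,x71)}
These 17 distinct sets form the basis B.
Close under arbitrary unions to get τ_{X×Y}; counting gives |τ_{X×Y}| = 48.


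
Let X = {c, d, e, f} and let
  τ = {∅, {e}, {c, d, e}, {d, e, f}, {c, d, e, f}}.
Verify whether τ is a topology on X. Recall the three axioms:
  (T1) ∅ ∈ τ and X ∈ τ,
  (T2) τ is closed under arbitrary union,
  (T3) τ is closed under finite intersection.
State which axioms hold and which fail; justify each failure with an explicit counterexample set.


τ is NOT a topology on X.

Axiom (T1): ∅ ∈ τ? Yes; X ∈ τ? Yes.
Axiom (T2/T3): check pairwise unions and intersections of members of τ.
Counterexample for (T3): {c, d, e} ∩ {d, e, f} = {d, e} ∉ τ. Therefore τ is NOT a topology.


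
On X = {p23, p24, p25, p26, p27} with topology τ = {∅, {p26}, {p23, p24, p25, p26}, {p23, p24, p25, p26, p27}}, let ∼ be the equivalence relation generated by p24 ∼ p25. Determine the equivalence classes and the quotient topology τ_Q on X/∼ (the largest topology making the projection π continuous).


X/∼ = {[p23], [p24=p25], [p26], [p27]}; |τ_Q| = 4.

Equivalence classes: [p23], [p24=p25], [p26], [p27].
Quotient map π: X → X/∼ sends p23 ↦ [p23], p24 ↦ [p24=p25], p25 ↦ [p24=p25], p26 ↦ [p26], p27 ↦ [p27].
For each subset V ⊆ X/∼, compute π^{-1}(V) ⊆ X and check whether π^{-1}(V) ∈ τ. V is open in τ_Q iff π^{-1}(V) ∈ τ.
  V = {}: π^{-1}(V) = ∅ ∈ τ ✓.
  V = {[p23]}: π^{-1}(V) = {p23} ∉ τ ✗.
  V = {[p24=p25]}: π^{-1}(V) = {p24, p25} ∉ τ ✗.
  V = {[p23], [p24=p25]}: π^{-1}(V) = {p23, p24, p25} ∉ τ ✗.
  V = {[p26]}: π^{-1}(V) = {p26} ∈ τ ✓.
  V = {[p23], [p26]}: π^{-1}(V) = {p23, p26} ∉ τ ✗.
  V = {[p24=p25], [p26]}: π^{-1}(V) = {p24, p25, p26} ∉ τ ✗.
  V = {[p23], [p24=p25], [p26]}: π^{-1}(V) = {p23, p24, p25, p26} ∈ τ ✓.
  V = {[p27]}: π^{-1}(V) = {p27} ∉ τ ✗.
  V = {[p23], [p27]}: π^{-1}(V) = {p23, p27} ∉ τ ✗.
  V = {[p24=p25], [p27]}: π^{-1}(V) = {p24, p25, p27} ∉ τ ✗.
  V = {[p23], [p24=p25], [p27]}: π^{-1}(V) = {p23, p24, p25, p27} ∉ τ ✗.
  V = {[p26], [p27]}: π^{-1}(V) = {p26, p27} ∉ τ ✗.
  V = {[p23], [p26], [p27]}: π^{-1}(V) = {p23, p26, p27} ∉ τ ✗.
  V = {[p24=p25], [p26], [p27]}: π^{-1}(V) = {p24, p25, p26, p27} ∉ τ ✗.
  V = {[p23], [p24=p25], [p26], [p27]}: π^{-1}(V) = {p23, p24, p25, p26, p27} ∈ τ ✓.
Open sets in the quotient: τ_Q = {{}, {[p26]}, {[p23], [p24=p25], [p26]}, {[p23], [p24=p25], [p26], [p27]}} (4 elements).


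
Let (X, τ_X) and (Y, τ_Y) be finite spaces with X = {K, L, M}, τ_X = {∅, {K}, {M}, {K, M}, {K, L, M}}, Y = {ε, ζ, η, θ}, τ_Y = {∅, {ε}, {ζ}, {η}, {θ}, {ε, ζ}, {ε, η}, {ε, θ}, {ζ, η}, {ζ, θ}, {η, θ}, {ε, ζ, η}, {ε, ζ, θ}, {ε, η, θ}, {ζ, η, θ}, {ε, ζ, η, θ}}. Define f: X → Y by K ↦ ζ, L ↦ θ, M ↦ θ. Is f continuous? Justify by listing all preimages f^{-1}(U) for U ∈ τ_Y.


f is NOT continuous.

Compute f^{-1}(U) for each U ∈ τ_Y:
  U = ∅: f^{-1}(U) = ∅ ∈ τ_X ✓.
  U = {ε}: f^{-1}(U) = ∅ ∈ τ_X ✓.
  U = {ζ}: f^{-1}(U) = {K} ∈ τ_X ✓.
  U = {η}: f^{-1}(U) = ∅ ∈ τ_X ✓.
  U = {θ}: f^{-1}(U) = {L, M} ∉ τ_X ✗.
  U = {ε, ζ}: f^{-1}(U) = {K} ∈ τ_X ✓.
  U = {ε, η}: f^{-1}(U) = ∅ ∈ τ_X ✓.
  U = {ε, θ}: f^{-1}(U) = {L, M} ∉ τ_X ✗.
  U = {ζ, η}: f^{-1}(U) = {K} ∈ τ_X ✓.
  U = {ζ, θ}: f^{-1}(U) = {K, L, M} ∈ τ_X ✓.
  U = {η, θ}: f^{-1}(U) = {L, M} ∉ τ_X ✗.
  U = {ε, ζ, η}: f^{-1}(U) = {K} ∈ τ_X ✓.
  U = {ε, ζ, θ}: f^{-1}(U) = {K, L, M} ∈ τ_X ✓.
  U = {ε, η, θ}: f^{-1}(U) = {L, M} ∉ τ_X ✗.
  U = {ζ, η, θ}: f^{-1}(U) = {K, L, M} ∈ τ_X ✓.
  U = {ε, ζ, η, θ}: f^{-1}(U) = {K, L, M} ∈ τ_X ✓.
Found U = {θ} with f^{-1}(U) = {L, M} not in τ_X. Therefore f is NOT continuous.


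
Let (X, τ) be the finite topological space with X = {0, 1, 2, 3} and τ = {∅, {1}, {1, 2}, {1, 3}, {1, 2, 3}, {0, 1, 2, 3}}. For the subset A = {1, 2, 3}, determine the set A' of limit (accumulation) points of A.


A' = {0, 2, 3}

For each x ∈ X, list the open sets U ∈ τ with x ∈ U, then check whether U ∩ (A ∖ {x}) ≠ ∅ for every such U.
  x = 0: opens ∋ x are {0, 1, 2, 3}; each meets A ∖ {0}, so x IS a limit point.
  x = 1: open {1} ∋ x has {1} ∩ (A ∖ {1}) = ∅, so x is NOT a limit point.
  x = 2: opens ∋ x are {1, 2}, {1, 2, 3}, {0, 1, 2, 3}; each meets A ∖ {2}, so x IS a limit point.
  x = 3: opens ∋ x are {1, 3}, {1, 2, 3}, {0, 1, 2, 3}; each meets A ∖ {3}, so x IS a limit point.
Collecting: A' = {0, 2, 3}.


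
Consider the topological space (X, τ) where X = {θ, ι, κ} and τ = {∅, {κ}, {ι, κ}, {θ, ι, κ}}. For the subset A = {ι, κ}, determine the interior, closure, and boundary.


int(A) = {ι, κ}, cl(A) = {θ, ι, κ}, ∂A = {θ}.

Closed sets in (X, τ) are complements of opens:
  closed(X, τ) = {∅, {θ}, {θ, ι}, {θ, ι, κ}}.
int(A) = ⋃ {U ∈ τ : U ⊆ A}. Opens contained in A: ∅, {κ}, {ι, κ}.
Taking the union of these: int(A) = {ι, κ}.
cl(A) = ⋂ {C closed : A ⊆ C}. Closed sets containing A: {θ, ι, κ}.
Intersecting these: cl(A) = {θ, ι, κ}.
∂A = cl(A) ∖ int(A) = {θ, ι, κ} ∖ {ι, κ} = {θ}.


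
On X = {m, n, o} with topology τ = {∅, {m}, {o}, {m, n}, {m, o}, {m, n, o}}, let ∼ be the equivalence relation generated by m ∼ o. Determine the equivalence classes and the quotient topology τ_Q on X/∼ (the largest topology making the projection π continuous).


X/∼ = {[m=o], [n]}; |τ_Q| = 3.

Equivalence classes: [m=o], [n].
Quotient map π: X → X/∼ sends m ↦ [m=o], n ↦ [n], o ↦ [m=o].
For each subset V ⊆ X/∼, compute π^{-1}(V) ⊆ X and check whether π^{-1}(V) ∈ τ. V is open in τ_Q iff π^{-1}(V) ∈ τ.
  V = {}: π^{-1}(V) = ∅ ∈ τ ✓.
  V = {[m=o]}: π^{-1}(V) = {m, o} ∈ τ ✓.
  V = {[n]}: π^{-1}(V) = {n} ∉ τ ✗.
  V = {[m=o], [n]}: π^{-1}(V) = {m, n, o} ∈ τ ✓.
Open sets in the quotient: τ_Q = {{}, {[m=o]}, {[m=o], [n]}} (3 elements).


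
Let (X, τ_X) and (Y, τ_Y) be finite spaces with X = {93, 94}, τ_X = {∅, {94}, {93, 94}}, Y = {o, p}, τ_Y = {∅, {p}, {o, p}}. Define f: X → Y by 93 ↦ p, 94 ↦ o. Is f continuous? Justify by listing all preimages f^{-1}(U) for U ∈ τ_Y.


f is NOT continuous.

Compute f^{-1}(U) for each U ∈ τ_Y:
  U = ∅: f^{-1}(U) = ∅ ∈ τ_X ✓.
  U = {p}: f^{-1}(U) = {93} ∉ τ_X ✗.
  U = {o, p}: f^{-1}(U) = {93, 94} ∈ τ_X ✓.
Found U = {p} with f^{-1}(U) = {93} not in τ_X. Therefore f is NOT continuous.


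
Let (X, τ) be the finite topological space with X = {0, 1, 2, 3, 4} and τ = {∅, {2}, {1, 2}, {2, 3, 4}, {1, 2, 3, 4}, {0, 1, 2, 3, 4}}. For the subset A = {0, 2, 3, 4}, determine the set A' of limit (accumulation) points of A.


A' = {0, 1, 3, 4}

For each x ∈ X, list the open sets U ∈ τ with x ∈ U, then check whether U ∩ (A ∖ {x}) ≠ ∅ for every such U.
  x = 0: opens ∋ x are {0, 1, 2, 3, 4}; each meets A ∖ {0}, so x IS a limit point.
  x = 1: opens ∋ x are {1, 2}, {1, 2, 3, 4}, {0, 1, 2, 3, 4}; each meets A ∖ {1}, so x IS a limit point.
  x = 2: open {2} ∋ x has {2} ∩ (A ∖ {2}) = ∅, so x is NOT a limit point.
  x = 3: opens ∋ x are {2, 3, 4}, {1, 2, 3, 4}, {0, 1, 2, 3, 4}; each meets A ∖ {3}, so x IS a limit point.
  x = 4: opens ∋ x are {2, 3, 4}, {1, 2, 3, 4}, {0, 1, 2, 3, 4}; each meets A ∖ {4}, so x IS a limit point.
Collecting: A' = {0, 1, 3, 4}.


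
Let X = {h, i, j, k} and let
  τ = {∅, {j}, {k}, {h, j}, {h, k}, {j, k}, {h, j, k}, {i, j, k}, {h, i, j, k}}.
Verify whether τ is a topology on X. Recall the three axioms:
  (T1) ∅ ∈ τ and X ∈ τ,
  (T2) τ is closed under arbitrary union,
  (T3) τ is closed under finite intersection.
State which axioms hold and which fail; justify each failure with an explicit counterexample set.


τ is NOT a topology on X.

Axiom (T1): ∅ ∈ τ? Yes; X ∈ τ? Yes.
Axiom (T2/T3): check pairwise unions and intersections of members of τ.
Counterexample for (T3): {h, j} ∩ {h, k} = {h} ∉ τ. Therefore τ is NOT a topology.


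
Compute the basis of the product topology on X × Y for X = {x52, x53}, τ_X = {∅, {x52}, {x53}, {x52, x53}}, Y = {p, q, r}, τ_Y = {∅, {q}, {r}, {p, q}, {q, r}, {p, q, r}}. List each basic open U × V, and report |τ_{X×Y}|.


Basis B = {∅ × ∅, {x52} × {q}, {x52} × {r}, {x53} × {q}, {x53} × {r}, {x52} × {p, q}, {x52} × {q, r}, {x52, x53} × {q}, {x52, x53} × {r}, {x53} × {p, q}, {x53} × {q, r}, {x52} × {p, q, r}, {x53} × {p, q, r}, {x52, x53} × {p, q}, {x52, x53} × {q, r}, {x52, x53} × {p, q, r}}; |τ_{X×Y}| = 36.

Enumerate products U × V with U ∈ τ_X, V ∈ τ_Y (deduplicated):
  ∅ × ∅ = {} (∅)
  {x52} × {q} = {(x52,q)}
  {x52} × {r} = {(x52,r)}
  {x53} × {q} = {(x53,q)}
  {x53} × {r} = {(x53,r)}
  {x52} × {p, q} = {(x52,p), (x52,q)}
  {x52} × {q, r} = {(x52,q), (x52,r)}
  {x52, x53} × {q} = {(x52,q), (x53,q)}
  {x52, x53} × {r} = {(x52,r), (x53,r)}
  {x53} × {p, q} = {(x53,p), (x53,q)}
  {x53} × {q, r} = {(x53,q), (x53,r)}
  {x52} × {p, q, r} = {(x52,p), (x52,q), (x52,r)}
  {x53} × {p, q, r} = {(x53,p), (x53,q), (x53,r)}
  {x52, x53} × {p, q} = {(x52,p), (x52,q), (x53,p), (x53,q)}
  {x52, x53} × {q, r} = {(x52,q), (x52,r), (x53,q), (x53,r)}
  {x52, x53} × {p, q, r} = {(x52,p), (x52,q), (x52,r), (x53,p), (x53,q), (x53,r)}
These 16 distinct sets form the basis B.
Close under arbitrary unions to get τ_{X×Y}; counting gives |τ_{X×Y}| = 36.


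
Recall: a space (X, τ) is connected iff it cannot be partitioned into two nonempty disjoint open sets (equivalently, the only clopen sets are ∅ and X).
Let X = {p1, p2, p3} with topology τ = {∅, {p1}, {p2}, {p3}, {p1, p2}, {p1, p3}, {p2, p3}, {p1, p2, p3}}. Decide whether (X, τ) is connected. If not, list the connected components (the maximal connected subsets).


(X, τ) is disconnected; components = [{p1}, {p2}, {p3}].

Find clopen sets (U ∈ τ with X ∖ U ∈ τ):
  U = ∅, X ∖ U = {p1, p2, p3} — both open, so U is clopen.
  U = {p1}, X ∖ U = {p2, p3} — both open, so U is clopen.
  U = {p2}, X ∖ U = {p1, p3} — both open, so U is clopen.
  U = {p3}, X ∖ U = {p1, p2} — both open, so U is clopen.
  U = {p1, p2}, X ∖ U = {p3} — both open, so U is clopen.
  U = {p1, p3}, X ∖ U = {p2} — both open, so U is clopen.
  U = {p2, p3}, X ∖ U = {p1} — both open, so U is clopen.
  U = {p1, p2, p3}, X ∖ U = ∅ — both open, so U is clopen.
Nontrivial clopen(s) exist: e.g. {p2}. So (X, τ) is disconnected.
Compute connected components by grouping points that agree on all clopens:
  component: {p1}
  component: {p2}
  component: {p3}


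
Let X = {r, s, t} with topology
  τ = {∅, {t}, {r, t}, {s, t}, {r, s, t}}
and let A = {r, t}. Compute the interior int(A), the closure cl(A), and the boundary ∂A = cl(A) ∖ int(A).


int(A) = {r, t}, cl(A) = {r, s, t}, ∂A = {s}.

Closed sets in (X, τ) are complements of opens:
  closed(X, τ) = {∅, {r}, {s}, {r, s}, {r, s, t}}.
int(A) = ⋃ {U ∈ τ : U ⊆ A}. Opens contained in A: ∅, {t}, {r, t}.
Taking the union of these: int(A) = {r, t}.
cl(A) = ⋂ {C closed : A ⊆ C}. Closed sets containing A: {r, s, t}.
Intersecting these: cl(A) = {r, s, t}.
∂A = cl(A) ∖ int(A) = {r, s, t} ∖ {r, t} = {s}.


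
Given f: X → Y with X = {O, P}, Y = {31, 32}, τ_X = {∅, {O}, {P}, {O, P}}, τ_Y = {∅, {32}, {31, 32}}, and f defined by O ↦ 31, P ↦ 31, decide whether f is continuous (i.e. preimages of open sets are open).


f IS continuous.

Compute f^{-1}(U) for each U ∈ τ_Y:
  U = ∅: f^{-1}(U) = ∅ ∈ τ_X ✓.
  U = {32}: f^{-1}(U) = ∅ ∈ τ_X ✓.
  U = {31, 32}: f^{-1}(U) = {O, P} ∈ τ_X ✓.
Every preimage lies in τ_X, so f IS continuous.


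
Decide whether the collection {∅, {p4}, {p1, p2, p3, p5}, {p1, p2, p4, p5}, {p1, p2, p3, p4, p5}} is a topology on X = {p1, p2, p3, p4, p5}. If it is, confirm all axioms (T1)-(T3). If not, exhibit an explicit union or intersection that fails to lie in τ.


τ is NOT a topology on X.

Axiom (T1): ∅ ∈ τ? Yes; X ∈ τ? Yes.
Axiom (T2/T3): check pairwise unions and intersections of members of τ.
Counterexample for (T3): {p1, p2, p3, p5} ∩ {p1, p2, p4, p5} = {p1, p2, p5} ∉ τ. Therefore τ is NOT a topology.


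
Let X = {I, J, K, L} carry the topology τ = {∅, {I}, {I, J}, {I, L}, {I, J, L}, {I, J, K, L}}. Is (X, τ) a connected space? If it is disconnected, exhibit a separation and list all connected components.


(X, τ) is connected.

Find clopen sets (U ∈ τ with X ∖ U ∈ τ):
  U = ∅, X ∖ U = {I, J, K, L} — both open, so U is clopen.
  U = {I, J, K, L}, X ∖ U = ∅ — both open, so U is clopen.
Only trivial clopens (∅ and X) exist, so (X, τ) is connected.
Compute connected components by grouping points that agree on all clopens:
  component: {I, J, K, L}


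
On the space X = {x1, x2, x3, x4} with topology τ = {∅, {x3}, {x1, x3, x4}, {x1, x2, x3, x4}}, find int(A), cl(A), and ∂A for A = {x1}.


int(A) = ∅, cl(A) = {x1, x2, x4}, ∂A = {x1, x2, x4}.

Closed sets in (X, τ) are complements of opens:
  closed(X, τ) = {∅, {x2}, {x1, x2, x4}, {x1, x2, x3, x4}}.
int(A) = ⋃ {U ∈ τ : U ⊆ A}. Opens contained in A: ∅.
Taking the union of these: int(A) = ∅.
cl(A) = ⋂ {C closed : A ⊆ C}. Closed sets containing A: {x1, x2, x4}, {x1, x2, x3, x4}.
Intersecting these: cl(A) = {x1, x2, x4}.
∂A = cl(A) ∖ int(A) = {x1, x2, x4} ∖ ∅ = {x1, x2, x4}.


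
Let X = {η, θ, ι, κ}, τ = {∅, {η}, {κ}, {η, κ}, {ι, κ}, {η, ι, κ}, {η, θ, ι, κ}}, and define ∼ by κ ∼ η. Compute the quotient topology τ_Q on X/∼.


X/∼ = {[η=κ], [θ], [ι]}; |τ_Q| = 4.

Equivalence classes: [η=κ], [θ], [ι].
Quotient map π: X → X/∼ sends η ↦ [η=κ], θ ↦ [θ], ι ↦ [ι], κ ↦ [η=κ].
For each subset V ⊆ X/∼, compute π^{-1}(V) ⊆ X and check whether π^{-1}(V) ∈ τ. V is open in τ_Q iff π^{-1}(V) ∈ τ.
  V = {}: π^{-1}(V) = ∅ ∈ τ ✓.
  V = {[η=κ]}: π^{-1}(V) = {η, κ} ∈ τ ✓.
  V = {[θ]}: π^{-1}(V) = {θ} ∉ τ ✗.
  V = {[η=κ], [θ]}: π^{-1}(V) = {η, θ, κ} ∉ τ ✗.
  V = {[ι]}: π^{-1}(V) = {ι} ∉ τ ✗.
  V = {[η=κ], [ι]}: π^{-1}(V) = {η, ι, κ} ∈ τ ✓.
  V = {[θ], [ι]}: π^{-1}(V) = {θ, ι} ∉ τ ✗.
  V = {[η=κ], [θ], [ι]}: π^{-1}(V) = {η, θ, ι, κ} ∈ τ ✓.
Open sets in the quotient: τ_Q = {{}, {[η=κ]}, {[η=κ], [ι]}, {[η=κ], [θ], [ι]}} (4 elements).


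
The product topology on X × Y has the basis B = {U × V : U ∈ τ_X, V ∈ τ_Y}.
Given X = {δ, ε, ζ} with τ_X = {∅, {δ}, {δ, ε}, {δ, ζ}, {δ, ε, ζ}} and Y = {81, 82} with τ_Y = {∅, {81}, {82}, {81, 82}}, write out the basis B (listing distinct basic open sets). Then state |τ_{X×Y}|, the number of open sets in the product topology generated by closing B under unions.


Basis B = {∅ × ∅, {δ} × {81}, {δ} × {82}, {δ} × {81, 82}, {δ, ε} × {81}, {δ, ζ} × {81}, {δ, ε} × {82}, {δ, ζ} × {82}, {δ, ε, ζ} × {81}, {δ, ε, ζ} × {82}, {δ, ε} × {81, 82}, {δ, ζ} × {81, 82}, {δ, ε, ζ} × {81, 82}}; |τ_{X×Y}| = 25.

Enumerate products U × V with U ∈ τ_X, V ∈ τ_Y (deduplicated):
  ∅ × ∅ = {} (∅)
  {δ} × {81} = {(δ,81)}
  {δ} × {82} = {(δ,82)}
  {δ} × {81, 82} = {(δ,81), (δ,82)}
  {δ, ε} × {81} = {(δ,81), (ε,81)}
  {δ, ζ} × {81} = {(δ,81), (ζ,81)}
  {δ, ε} × {82} = {(δ,82), (ε,82)}
  {δ, ζ} × {82} = {(δ,82), (ζ,82)}
  {δ, ε, ζ} × {81} = {(δ,81), (ε,81), (ζ,81)}
  {δ, ε, ζ} × {82} = {(δ,82), (ε,82), (ζ,82)}
  {δ, ε} × {81, 82} = {(δ,81), (δ,82), (ε,81), (ε,82)}
  {δ, ζ} × {81, 82} = {(δ,81), (δ,82), (ζ,81), (ζ,82)}
  {δ, ε, ζ} × {81, 82} = {(δ,81), (δ,82), (ε,81), (ε,82), (ζ,81), (ζ,82)}
These 13 distinct sets form the basis B.
Close under arbitrary unions to get τ_{X×Y}; counting gives |τ_{X×Y}| = 25.


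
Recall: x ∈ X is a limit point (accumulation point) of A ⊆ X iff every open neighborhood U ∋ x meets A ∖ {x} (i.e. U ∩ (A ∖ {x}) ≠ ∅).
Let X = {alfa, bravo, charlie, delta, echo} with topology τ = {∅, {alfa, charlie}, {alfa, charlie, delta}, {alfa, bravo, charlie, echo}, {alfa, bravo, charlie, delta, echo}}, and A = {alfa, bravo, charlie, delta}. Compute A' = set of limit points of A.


A' = {alfa, bravo, charlie, delta, echo}

For each x ∈ X, list the open sets U ∈ τ with x ∈ U, then check whether U ∩ (A ∖ {x}) ≠ ∅ for every such U.
  x = alfa: opens ∋ x are {alfa, charlie}, {alfa, charlie, delta}, {alfa, bravo, charlie, echo}, {alfa, bravo, charlie, delta, echo}; each meets A ∖ {alfa}, so x IS a limit point.
  x = bravo: opens ∋ x are {alfa, bravo, charlie, echo}, {alfa, bravo, charlie, delta, echo}; each meets A ∖ {bravo}, so x IS a limit point.
  x = charlie: opens ∋ x are {alfa, charlie}, {alfa, charlie, delta}, {alfa, bravo, charlie, echo}, {alfa, bravo, charlie, delta, echo}; each meets A ∖ {charlie}, so x IS a limit point.
  x = delta: opens ∋ x are {alfa, charlie, delta}, {alfa, bravo, charlie, delta, echo}; each meets A ∖ {delta}, so x IS a limit point.
  x = echo: opens ∋ x are {alfa, bravo, charlie, echo}, {alfa, bravo, charlie, delta, echo}; each meets A ∖ {echo}, so x IS a limit point.
Collecting: A' = {alfa, bravo, charlie, delta, echo}.


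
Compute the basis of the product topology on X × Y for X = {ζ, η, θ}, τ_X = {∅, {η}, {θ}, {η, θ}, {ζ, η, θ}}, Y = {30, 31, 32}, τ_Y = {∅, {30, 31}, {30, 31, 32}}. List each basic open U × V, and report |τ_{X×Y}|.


Basis B = {∅ × ∅, {η} × {30, 31}, {θ} × {30, 31}, {η} × {30, 31, 32}, {θ} × {30, 31, 32}, {η, θ} × {30, 31}, {ζ, η, θ} × {30, 31}, {η, θ} × {30, 31, 32}, {ζ, η, θ} × {30, 31, 32}}; |τ_{X×Y}| = 14.

Enumerate products U × V with U ∈ τ_X, V ∈ τ_Y (deduplicated):
  ∅ × ∅ = {} (∅)
  {η} × {30, 31} = {(η,30), (η,31)}
  {θ} × {30, 31} = {(θ,30), (θ,31)}
  {η} × {30, 31, 32} = {(η,30), (η,31), (η,32)}
  {θ} × {30, 31, 32} = {(θ,30), (θ,31), (θ,32)}
  {η, θ} × {30, 31} = {(η,30), (η,31), (θ,30), (θ,31)}
  {ζ, η, θ} × {30, 31} = {(ζ,30), (ζ,31), (η,30), (η,31), (θ,30), (θ,31)}
  {η, θ} × {30, 31, 32} = {(η,30), (η,31), (η,32), (θ,30), (θ,31), (θ,32)}
  {ζ, η, θ} × {30, 31, 32} = {(ζ,30), (ζ,31), (ζ,32), (η,30), (η,31), (η,32), (θ,30), (θ,31), (θ,32)}
These 9 distinct sets form the basis B.
Close under arbitrary unions to get τ_{X×Y}; counting gives |τ_{X×Y}| = 14.


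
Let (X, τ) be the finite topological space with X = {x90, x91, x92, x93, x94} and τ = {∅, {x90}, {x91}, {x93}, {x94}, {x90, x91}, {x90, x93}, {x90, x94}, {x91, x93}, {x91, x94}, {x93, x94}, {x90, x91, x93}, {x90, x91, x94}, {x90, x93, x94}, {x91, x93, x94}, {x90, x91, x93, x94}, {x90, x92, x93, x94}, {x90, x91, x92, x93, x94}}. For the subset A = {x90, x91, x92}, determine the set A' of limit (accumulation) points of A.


A' = {x92}

For each x ∈ X, list the open sets U ∈ τ with x ∈ U, then check whether U ∩ (A ∖ {x}) ≠ ∅ for every such U.
  x = x90: open {x90} ∋ x has {x90} ∩ (A ∖ {x90}) = ∅, so x is NOT a limit point.
  x = x91: open {x91} ∋ x has {x91} ∩ (A ∖ {x91}) = ∅, so x is NOT a limit point.
  x = x92: opens ∋ x are {x90, x92, x93, x94}, {x90, x91, x92, x93, x94}; each meets A ∖ {x92}, so x IS a limit point.
  x = x93: open {x93} ∋ x has {x93} ∩ (A ∖ {x93}) = ∅, so x is NOT a limit point.
  x = x94: open {x94} ∋ x has {x94} ∩ (A ∖ {x94}) = ∅, so x is NOT a limit point.
Collecting: A' = {x92}.


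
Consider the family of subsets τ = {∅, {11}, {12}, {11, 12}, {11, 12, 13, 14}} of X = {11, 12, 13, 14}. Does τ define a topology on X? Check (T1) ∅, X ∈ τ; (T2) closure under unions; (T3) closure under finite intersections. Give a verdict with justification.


τ IS a topology on X.

Axiom (T1): ∅ ∈ τ? Yes; X ∈ τ? Yes.
Axiom (T2/T3): check pairwise unions and intersections of members of τ.
All pairwise intersections and unions checked — each lies in τ. Therefore τ satisfies (T1), (T2), (T3): it IS a topology on X.


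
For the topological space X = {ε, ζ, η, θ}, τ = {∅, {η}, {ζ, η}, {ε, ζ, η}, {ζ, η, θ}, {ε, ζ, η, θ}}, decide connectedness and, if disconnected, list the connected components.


(X, τ) is connected.

Find clopen sets (U ∈ τ with X ∖ U ∈ τ):
  U = ∅, X ∖ U = {ε, ζ, η, θ} — both open, so U is clopen.
  U = {ε, ζ, η, θ}, X ∖ U = ∅ — both open, so U is clopen.
Only trivial clopens (∅ and X) exist, so (X, τ) is connected.
Compute connected components by grouping points that agree on all clopens:
  component: {ε, ζ, η, θ}


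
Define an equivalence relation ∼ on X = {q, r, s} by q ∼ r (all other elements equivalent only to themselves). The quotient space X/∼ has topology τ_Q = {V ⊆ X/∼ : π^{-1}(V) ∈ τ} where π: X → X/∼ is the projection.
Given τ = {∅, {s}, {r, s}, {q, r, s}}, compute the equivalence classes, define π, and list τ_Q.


X/∼ = {[q=r], [s]}; |τ_Q| = 3.

Equivalence classes: [q=r], [s].
Quotient map π: X → X/∼ sends q ↦ [q=r], r ↦ [q=r], s ↦ [s].
For each subset V ⊆ X/∼, compute π^{-1}(V) ⊆ X and check whether π^{-1}(V) ∈ τ. V is open in τ_Q iff π^{-1}(V) ∈ τ.
  V = {}: π^{-1}(V) = ∅ ∈ τ ✓.
  V = {[q=r]}: π^{-1}(V) = {q, r} ∉ τ ✗.
  V = {[s]}: π^{-1}(V) = {s} ∈ τ ✓.
  V = {[q=r], [s]}: π^{-1}(V) = {q, r, s} ∈ τ ✓.
Open sets in the quotient: τ_Q = {{}, {[s]}, {[q=r], [s]}} (3 elements).
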